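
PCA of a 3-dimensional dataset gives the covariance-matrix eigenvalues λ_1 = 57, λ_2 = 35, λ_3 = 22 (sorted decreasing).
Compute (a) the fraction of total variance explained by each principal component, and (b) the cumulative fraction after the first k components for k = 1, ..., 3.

Step 1 — total variance = trace(Sigma) = Σ λ_i = 57 + 35 + 22 = 114.

Step 2 — fraction explained by component i = λ_i / Σ λ:
  PC1: 57/114 = 0.5
  PC2: 35/114 = 0.307
  PC3: 22/114 = 0.193

Step 3 — cumulative fraction after k components = (λ_1 + ... + λ_k) / Σ λ:
  k = 1: 57/114 = 0.5
  k = 2: (57 + 35)/114 = 92/114 = 0.807
  k = 3: (57 + 35 + 22)/114 = 114/114 = 1

Summary (fraction, with percent):

explained: PC1 0.5 (50%), PC2 0.307 (30.7%), PC3 0.193 (19.3%);  cumulative: 0.5, 0.807, 1


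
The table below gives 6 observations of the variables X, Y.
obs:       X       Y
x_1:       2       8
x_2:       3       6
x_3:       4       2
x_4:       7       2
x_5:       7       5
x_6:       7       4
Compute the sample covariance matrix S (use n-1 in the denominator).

Step 1 — column means:
  mean(X) = (2 + 3 + 4 + 7 + 7 + 7) / 6 = 30/6 = 5
  mean(Y) = (8 + 6 + 2 + 2 + 5 + 4) / 6 = 27/6 = 4.5

Step 2 — sample covariance S[i,j] = (1/(n-1)) · Σ_k (x_{k,i} - mean_i) · (x_{k,j} - mean_j), with n-1 = 5.
  S[X,X] = ((-3)·(-3) + (-2)·(-2) + (-1)·(-1) + (2)·(2) + (2)·(2) + (2)·(2)) / 5 = 26/5 = 5.2
  S[X,Y] = ((-3)·(3.5) + (-2)·(1.5) + (-1)·(-2.5) + (2)·(-2.5) + (2)·(0.5) + (2)·(-0.5)) / 5 = -16/5 = -3.2
  S[Y,Y] = ((3.5)·(3.5) + (1.5)·(1.5) + (-2.5)·(-2.5) + (-2.5)·(-2.5) + (0.5)·(0.5) + (-0.5)·(-0.5)) / 5 = 27.5/5 = 5.5

S is symmetric (S[j,i] = S[i,j]). Assembling:

S = [[5.2, -3.2],
 [-3.2, 5.5]]


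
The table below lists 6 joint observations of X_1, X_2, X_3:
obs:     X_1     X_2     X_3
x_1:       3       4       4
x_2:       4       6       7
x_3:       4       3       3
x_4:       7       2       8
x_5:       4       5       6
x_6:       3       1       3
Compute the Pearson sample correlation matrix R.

Step 1 — column means:
  mean(X_1) = (3 + 4 + 4 + 7 + 4 + 3) / 6 = 25/6 = 4.1667
  mean(X_2) = (4 + 6 + 3 + 2 + 5 + 1) / 6 = 21/6 = 3.5
  mean(X_3) = (4 + 7 + 3 + 8 + 6 + 3) / 6 = 31/6 = 5.1667

Step 2 — sample variances and covariances s[i,j] = (1/(n-1)) · Σ_k (x_{k,i} - mean_i) · (x_{k,j} - mean_j), with n-1 = 5:
  s[X_1,X_1] = ((-1.1667)·(-1.1667) + (-0.1667)·(-0.1667) + (-0.1667)·(-0.1667) + (2.8333)·(2.8333) + (-0.1667)·(-0.1667) + (-1.1667)·(-1.1667)) / 5 = 10.8333/5 = 2.1667
  s[X_1,X_2] = ((-1.1667)·(0.5) + (-0.1667)·(2.5) + (-0.1667)·(-0.5) + (2.8333)·(-1.5) + (-0.1667)·(1.5) + (-1.1667)·(-2.5)) / 5 = -2.5/5 = -0.5
  s[X_1,X_3] = ((-1.1667)·(-1.1667) + (-0.1667)·(1.8333) + (-0.1667)·(-2.1667) + (2.8333)·(2.8333) + (-0.1667)·(0.8333) + (-1.1667)·(-2.1667)) / 5 = 11.8333/5 = 2.3667
  s[X_2,X_2] = ((0.5)·(0.5) + (2.5)·(2.5) + (-0.5)·(-0.5) + (-1.5)·(-1.5) + (1.5)·(1.5) + (-2.5)·(-2.5)) / 5 = 17.5/5 = 3.5
  s[X_2,X_3] = ((0.5)·(-1.1667) + (2.5)·(1.8333) + (-0.5)·(-2.1667) + (-1.5)·(2.8333) + (1.5)·(0.8333) + (-2.5)·(-2.1667)) / 5 = 7.5/5 = 1.5
  s[X_3,X_3] = ((-1.1667)·(-1.1667) + (1.8333)·(1.8333) + (-2.1667)·(-2.1667) + (2.8333)·(2.8333) + (0.8333)·(0.8333) + (-2.1667)·(-2.1667)) / 5 = 22.8333/5 = 4.5667
  Sample standard deviations s_i = √(s[i,i]):
  s(X_1) = √(2.1667) = 1.472
  s(X_2) = √(3.5) = 1.8708
  s(X_3) = √(4.5667) = 2.137

Step 3 — r_{ij} = s_{ij} / (s_i · s_j):
  r[X_1,X_1] = 1 (diagonal).
  r[X_1,X_2] = -0.5 / (1.472 · 1.8708) = -0.5 / 2.7538 = -0.1816
  r[X_1,X_3] = 2.3667 / (1.472 · 2.137) = 2.3667 / 3.1455 = 0.7524
  r[X_2,X_2] = 1 (diagonal).
  r[X_2,X_3] = 1.5 / (1.8708 · 2.137) = 1.5 / 3.9979 = 0.3752
  r[X_3,X_3] = 1 (diagonal).

R is symmetric with unit diagonal. Assembling:

R = [[1, -0.1816, 0.7524],
 [-0.1816, 1, 0.3752],
 [0.7524, 0.3752, 1]]


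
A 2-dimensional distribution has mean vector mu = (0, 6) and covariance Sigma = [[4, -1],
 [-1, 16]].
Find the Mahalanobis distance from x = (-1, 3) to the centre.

Step 1 — centre the observation: (x - mu) = (-1, -3).

Step 2 — invert Sigma. det(Sigma) = 4·16 - (-1)² = 63.
  Sigma^{-1} = (1/det) · [[d, -b], [-b, a]] = [[0.254, 0.0159],
 [0.0159, 0.0635]].

Step 3 — form the quadratic (x - mu)^T · Sigma^{-1} · (x - mu):
  Sigma^{-1} · (x - mu) = (-0.3016, -0.2063).
  (x - mu)^T · [Sigma^{-1} · (x - mu)] = (-1)·(-0.3016) + (-3)·(-0.2063) = 0.9206.

Step 4 — take square root: d = √(0.9206) ≈ 0.9595.

d(x, mu) = √(0.9206) ≈ 0.9595


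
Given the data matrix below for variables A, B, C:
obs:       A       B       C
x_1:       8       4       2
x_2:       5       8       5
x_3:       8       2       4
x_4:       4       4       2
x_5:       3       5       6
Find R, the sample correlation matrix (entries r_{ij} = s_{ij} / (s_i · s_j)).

Step 1 — column means:
  mean(A) = (8 + 5 + 8 + 4 + 3) / 5 = 28/5 = 5.6
  mean(B) = (4 + 8 + 2 + 4 + 5) / 5 = 23/5 = 4.6
  mean(C) = (2 + 5 + 4 + 2 + 6) / 5 = 19/5 = 3.8

Step 2 — sample variances and covariances s[i,j] = (1/(n-1)) · Σ_k (x_{k,i} - mean_i) · (x_{k,j} - mean_j), with n-1 = 4:
  s[A,A] = ((2.4)·(2.4) + (-0.6)·(-0.6) + (2.4)·(2.4) + (-1.6)·(-1.6) + (-2.6)·(-2.6)) / 4 = 21.2/4 = 5.3
  s[A,B] = ((2.4)·(-0.6) + (-0.6)·(3.4) + (2.4)·(-2.6) + (-1.6)·(-0.6) + (-2.6)·(0.4)) / 4 = -9.8/4 = -2.45
  s[A,C] = ((2.4)·(-1.8) + (-0.6)·(1.2) + (2.4)·(0.2) + (-1.6)·(-1.8) + (-2.6)·(2.2)) / 4 = -7.4/4 = -1.85
  s[B,B] = ((-0.6)·(-0.6) + (3.4)·(3.4) + (-2.6)·(-2.6) + (-0.6)·(-0.6) + (0.4)·(0.4)) / 4 = 19.2/4 = 4.8
  s[B,C] = ((-0.6)·(-1.8) + (3.4)·(1.2) + (-2.6)·(0.2) + (-0.6)·(-1.8) + (0.4)·(2.2)) / 4 = 6.6/4 = 1.65
  s[C,C] = ((-1.8)·(-1.8) + (1.2)·(1.2) + (0.2)·(0.2) + (-1.8)·(-1.8) + (2.2)·(2.2)) / 4 = 12.8/4 = 3.2
  Sample standard deviations s_i = √(s[i,i]):
  s(A) = √(5.3) = 2.3022
  s(B) = √(4.8) = 2.1909
  s(C) = √(3.2) = 1.7889

Step 3 — r_{ij} = s_{ij} / (s_i · s_j):
  r[A,A] = 1 (diagonal).
  r[A,B] = -2.45 / (2.3022 · 2.1909) = -2.45 / 5.0438 = -0.4857
  r[A,C] = -1.85 / (2.3022 · 1.7889) = -1.85 / 4.1183 = -0.4492
  r[B,B] = 1 (diagonal).
  r[B,C] = 1.65 / (2.1909 · 1.7889) = 1.65 / 3.9192 = 0.421
  r[C,C] = 1 (diagonal).

R is symmetric with unit diagonal. Assembling:

R = [[1, -0.4857, -0.4492],
 [-0.4857, 1, 0.421],
 [-0.4492, 0.421, 1]]


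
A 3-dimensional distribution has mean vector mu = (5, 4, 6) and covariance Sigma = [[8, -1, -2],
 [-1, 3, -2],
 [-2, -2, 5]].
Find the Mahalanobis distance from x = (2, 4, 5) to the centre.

Step 1 — centre the observation: (x - mu) = (-3, 0, -1).

Step 2 — invert Sigma (cofactor / det for 3×3, or solve directly):
  Sigma^{-1} = [[0.1746, 0.1429, 0.127],
 [0.1429, 0.5714, 0.2857],
 [0.127, 0.2857, 0.3651]].

Step 3 — form the quadratic (x - mu)^T · Sigma^{-1} · (x - mu):
  Sigma^{-1} · (x - mu) = (-0.6508, -0.7143, -0.746).
  (x - mu)^T · [Sigma^{-1} · (x - mu)] = (-3)·(-0.6508) + (0)·(-0.7143) + (-1)·(-0.746) = 2.6984.

Step 4 — take square root: d = √(2.6984) ≈ 1.6427.

d(x, mu) = √(2.6984) ≈ 1.6427


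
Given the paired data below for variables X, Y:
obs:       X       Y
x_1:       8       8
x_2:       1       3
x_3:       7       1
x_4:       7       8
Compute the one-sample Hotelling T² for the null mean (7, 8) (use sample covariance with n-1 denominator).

Step 1 — sample mean vector:
  mean(X) = (8 + 1 + 7 + 7) / 4 = 23/4 = 5.75
  mean(Y) = (8 + 3 + 1 + 8) / 4 = 20/4 = 5
  x̄ = (5.75, 5),  deviation x̄ - mu_0 = (5.75, 5) - (7, 8) = (-1.25, -3).

Step 2 — sample covariance matrix, S[i,j] = (1/(n-1)) · Σ_k (x_{k,i} - mean_i) · (x_{k,j} - mean_j), divisor n-1 = 3:
  S[X,X] = ((2.25)·(2.25) + (-4.75)·(-4.75) + (1.25)·(1.25) + (1.25)·(1.25)) / 3 = 30.75/3 = 10.25
  S[X,Y] = ((2.25)·(3) + (-4.75)·(-2) + (1.25)·(-4) + (1.25)·(3)) / 3 = 15/3 = 5
  S[Y,Y] = ((3)·(3) + (-2)·(-2) + (-4)·(-4) + (3)·(3)) / 3 = 38/3 = 12.6667
  S = [[10.25, 5],
 [5, 12.6667]].

Step 3 — invert S. det(S) = 10.25·12.6667 - (5)² = 104.8333.
  S^{-1} = (1/det) · [[d, -b], [-b, a]] = [[0.1208, -0.0477],
 [-0.0477, 0.0978]].

Step 4 — quadratic form (x̄ - mu_0)^T · S^{-1} · (x̄ - mu_0):
  S^{-1} · (x̄ - mu_0) = (-0.0079, -0.2337),
  (x̄ - mu_0)^T · [...] = (-1.25)·(-0.0079) + (-3)·(-0.2337) = 0.711.

Step 5 — scale by n: T² = 4 · 0.711 = 2.8442.

T² ≈ 2.8442


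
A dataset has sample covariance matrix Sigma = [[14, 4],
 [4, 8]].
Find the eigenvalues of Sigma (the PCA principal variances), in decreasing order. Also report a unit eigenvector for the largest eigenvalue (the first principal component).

Step 1 — characteristic polynomial of 2×2 Sigma:
  det(Sigma - λI) = λ² - trace · λ + det = 0.
  trace = 14 + 8 = 22, det = 14·8 - (4)² = 96.
Step 2 — discriminant:
  Δ = trace² - 4·det = 484 - 384 = 100.
Step 3 — eigenvalues:
  λ = (trace ± √Δ)/2 = (22 ± 10)/2,
  λ_1 = 16,  λ_2 = 6.

Step 4 — unit eigenvector for λ_1: solve (Sigma - λ_1 I)v = 0. First row:
  (14 - 16)·v_x + (4)·v_y = 0, i.e. (-2)·v_x + (4)·v_y = 0,
  so v ∝ (b, λ_1 - a) = (4, 2) = u.
  ||u|| = √((4)² + (2)²) = √(20) ≈ 4.4721,
  v_1 = u/||u|| ≈ (0.8944, 0.4472) (||v_1|| = 1).

λ_1 = 16,  λ_2 = 6;  v_1 ≈ (0.8944, 0.4472)


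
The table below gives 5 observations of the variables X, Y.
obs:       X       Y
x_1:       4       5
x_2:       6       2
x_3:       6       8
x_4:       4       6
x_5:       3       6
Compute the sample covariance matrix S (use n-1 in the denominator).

Step 1 — column means:
  mean(X) = (4 + 6 + 6 + 4 + 3) / 5 = 23/5 = 4.6
  mean(Y) = (5 + 2 + 8 + 6 + 6) / 5 = 27/5 = 5.4

Step 2 — sample covariance S[i,j] = (1/(n-1)) · Σ_k (x_{k,i} - mean_i) · (x_{k,j} - mean_j), with n-1 = 4.
  S[X,X] = ((-0.6)·(-0.6) + (1.4)·(1.4) + (1.4)·(1.4) + (-0.6)·(-0.6) + (-1.6)·(-1.6)) / 4 = 7.2/4 = 1.8
  S[X,Y] = ((-0.6)·(-0.4) + (1.4)·(-3.4) + (1.4)·(2.6) + (-0.6)·(0.6) + (-1.6)·(0.6)) / 4 = -2.2/4 = -0.55
  S[Y,Y] = ((-0.4)·(-0.4) + (-3.4)·(-3.4) + (2.6)·(2.6) + (0.6)·(0.6) + (0.6)·(0.6)) / 4 = 19.2/4 = 4.8

S is symmetric (S[j,i] = S[i,j]). Assembling:

S = [[1.8, -0.55],
 [-0.55, 4.8]]


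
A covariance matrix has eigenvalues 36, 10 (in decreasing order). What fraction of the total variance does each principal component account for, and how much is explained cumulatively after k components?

Step 1 — total variance = trace(Sigma) = Σ λ_i = 36 + 10 = 46.

Step 2 — fraction explained by component i = λ_i / Σ λ:
  PC1: 36/46 = 0.7826
  PC2: 10/46 = 0.2174

Step 3 — cumulative fraction after k components = (λ_1 + ... + λ_k) / Σ λ:
  k = 1: 36/46 = 0.7826
  k = 2: (36 + 10)/46 = 46/46 = 1

Summary (fraction, with percent):

explained: PC1 0.7826 (78.26%), PC2 0.2174 (21.74%);  cumulative: 0.7826, 1


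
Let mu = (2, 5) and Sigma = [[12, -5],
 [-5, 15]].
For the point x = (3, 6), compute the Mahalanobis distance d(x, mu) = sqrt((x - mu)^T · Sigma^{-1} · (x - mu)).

Step 1 — centre the observation: (x - mu) = (1, 1).

Step 2 — invert Sigma. det(Sigma) = 12·15 - (-5)² = 155.
  Sigma^{-1} = (1/det) · [[d, -b], [-b, a]] = [[0.0968, 0.0323],
 [0.0323, 0.0774]].

Step 3 — form the quadratic (x - mu)^T · Sigma^{-1} · (x - mu):
  Sigma^{-1} · (x - mu) = (0.129, 0.1097).
  (x - mu)^T · [Sigma^{-1} · (x - mu)] = (1)·(0.129) + (1)·(0.1097) = 0.2387.

Step 4 — take square root: d = √(0.2387) ≈ 0.4886.

d(x, mu) = √(0.2387) ≈ 0.4886


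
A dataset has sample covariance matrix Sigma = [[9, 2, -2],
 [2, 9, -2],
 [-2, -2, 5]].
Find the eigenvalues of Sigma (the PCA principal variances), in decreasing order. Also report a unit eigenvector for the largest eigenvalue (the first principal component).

Step 1 — characteristic polynomial p(λ) = det(λI - Sigma) = λ³ - tr·λ² + c_1·λ - det, where tr = trace, c_1 = sum of the principal 2×2 minors, det = det(Sigma):
  tr = 9 + 9 + 5 = 23,
  c_1 = (9·9 - (2)²) + (9·5 - (-2)²) + (9·5 - (-2)²) = 77 + 41 + 41 = 159,
  det = 9·(9·5 - (-2)²) - (2)·((2)·5 - (-2)·(-2)) + (-2)·((2)·(-2) - 9·(-2)) = 9·(41) - (2)·(6) + (-2)·(14) = 329.
  So p(λ) = λ³ - 23λ² + 159λ - 329.
Step 2 — look for an integer root (rational root theorem: any rational root is an integer divisor of 329). Testing λ = 7:
  p(7) = 343 - 1127 + 1113 - 329 = 0  ✓
  Dividing out (λ - 7): p(λ) = (λ - 7)(λ² - 16λ + 47).
Step 3 — remaining eigenvalues from the quadratic λ² - 16λ + 47 = 0:
  Δ = 16² - 4·47 = 256 - 188 = 68,  λ = (16 ± √68)/2 = (16 ± 8.2462)/2 ≈ 12.1231 or 3.8769.
  Sorted: λ_1 = 12.1231,  λ_2 = 7,  λ_3 = 3.8769  (check: sum = 23 = tr ✓).

Step 4 — unit eigenvector for λ_1 ≈ 12.1231: v spans the null space of (Sigma - λ_1 I), whose rows are
  r_1 = (-3.1231, 2, -2),  r_2 = (2, -3.1231, -2),  r_3 = (-2, -2, -7.1231).
  v is orthogonal to every row, so take v ∝ r_1 × r_2 = ((2)·(-2) - (-2)·(-3.1231), (-2)·(2) - (-3.1231)·(-2), (-3.1231)·(-3.1231) - (2)·(2)) ≈ (-10.2462, -10.2462, 5.7538).
  Rescale (multiply by -1 so the first nonzero entry is positive): u = (10.2462, 10.2462, -5.7538).
  ||u|| = √((10.2462)² + (10.2462)² + (-5.7538)²) = √(243.0758) ≈ 15.5909,  v_1 = u/||u|| ≈ (0.6572, 0.6572, -0.369) (||v_1|| = 1).

λ_1 = 12.1231,  λ_2 = 7,  λ_3 = 3.8769;  v_1 ≈ (0.6572, 0.6572, -0.369)


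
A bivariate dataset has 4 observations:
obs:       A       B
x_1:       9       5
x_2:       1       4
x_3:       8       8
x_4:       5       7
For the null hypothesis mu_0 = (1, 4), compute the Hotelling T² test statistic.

Step 1 — sample mean vector:
  mean(A) = (9 + 1 + 8 + 5) / 4 = 23/4 = 5.75
  mean(B) = (5 + 4 + 8 + 7) / 4 = 24/4 = 6
  x̄ = (5.75, 6),  deviation x̄ - mu_0 = (5.75, 6) - (1, 4) = (4.75, 2).

Step 2 — sample covariance matrix, S[i,j] = (1/(n-1)) · Σ_k (x_{k,i} - mean_i) · (x_{k,j} - mean_j), divisor n-1 = 3:
  S[A,A] = ((3.25)·(3.25) + (-4.75)·(-4.75) + (2.25)·(2.25) + (-0.75)·(-0.75)) / 3 = 38.75/3 = 12.9167
  S[A,B] = ((3.25)·(-1) + (-4.75)·(-2) + (2.25)·(2) + (-0.75)·(1)) / 3 = 10/3 = 3.3333
  S[B,B] = ((-1)·(-1) + (-2)·(-2) + (2)·(2) + (1)·(1)) / 3 = 10/3 = 3.3333
  S = [[12.9167, 3.3333],
 [3.3333, 3.3333]].

Step 3 — invert S. det(S) = 12.9167·3.3333 - (3.3333)² = 31.9444.
  S^{-1} = (1/det) · [[d, -b], [-b, a]] = [[0.1043, -0.1043],
 [-0.1043, 0.4043]].

Step 4 — quadratic form (x̄ - mu_0)^T · S^{-1} · (x̄ - mu_0):
  S^{-1} · (x̄ - mu_0) = (0.287, 0.313),
  (x̄ - mu_0)^T · [...] = (4.75)·(0.287) + (2)·(0.313) = 1.9891.

Step 5 — scale by n: T² = 4 · 1.9891 = 7.9565.

T² ≈ 7.9565


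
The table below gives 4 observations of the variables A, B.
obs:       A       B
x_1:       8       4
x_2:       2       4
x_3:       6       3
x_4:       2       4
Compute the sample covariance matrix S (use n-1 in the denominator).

Step 1 — column means:
  mean(A) = (8 + 2 + 6 + 2) / 4 = 18/4 = 4.5
  mean(B) = (4 + 4 + 3 + 4) / 4 = 15/4 = 3.75

Step 2 — sample covariance S[i,j] = (1/(n-1)) · Σ_k (x_{k,i} - mean_i) · (x_{k,j} - mean_j), with n-1 = 3.
  S[A,A] = ((3.5)·(3.5) + (-2.5)·(-2.5) + (1.5)·(1.5) + (-2.5)·(-2.5)) / 3 = 27/3 = 9
  S[A,B] = ((3.5)·(0.25) + (-2.5)·(0.25) + (1.5)·(-0.75) + (-2.5)·(0.25)) / 3 = -1.5/3 = -0.5
  S[B,B] = ((0.25)·(0.25) + (0.25)·(0.25) + (-0.75)·(-0.75) + (0.25)·(0.25)) / 3 = 0.75/3 = 0.25

S is symmetric (S[j,i] = S[i,j]). Assembling:

S = [[9, -0.5],
 [-0.5, 0.25]]


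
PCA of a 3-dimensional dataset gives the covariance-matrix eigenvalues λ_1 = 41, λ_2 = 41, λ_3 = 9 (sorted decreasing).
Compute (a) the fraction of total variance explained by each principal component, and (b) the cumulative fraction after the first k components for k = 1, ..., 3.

Step 1 — total variance = trace(Sigma) = Σ λ_i = 41 + 41 + 9 = 91.

Step 2 — fraction explained by component i = λ_i / Σ λ:
  PC1: 41/91 = 0.4505
  PC2: 41/91 = 0.4505
  PC3: 9/91 = 0.0989

Step 3 — cumulative fraction after k components = (λ_1 + ... + λ_k) / Σ λ:
  k = 1: 41/91 = 0.4505
  k = 2: (41 + 41)/91 = 82/91 = 0.9011
  k = 3: (41 + 41 + 9)/91 = 91/91 = 1

Summary (fraction, with percent):

explained: PC1 0.4505 (45.05%), PC2 0.4505 (45.05%), PC3 0.0989 (9.89%);  cumulative: 0.4505, 0.9011, 1


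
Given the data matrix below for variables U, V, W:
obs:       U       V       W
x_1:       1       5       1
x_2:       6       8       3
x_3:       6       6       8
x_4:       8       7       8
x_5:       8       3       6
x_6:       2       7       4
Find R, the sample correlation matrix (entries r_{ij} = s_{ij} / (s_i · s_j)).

Step 1 — column means:
  mean(U) = (1 + 6 + 6 + 8 + 8 + 2) / 6 = 31/6 = 5.1667
  mean(V) = (5 + 8 + 6 + 7 + 3 + 7) / 6 = 36/6 = 6
  mean(W) = (1 + 3 + 8 + 8 + 6 + 4) / 6 = 30/6 = 5

Step 2 — sample variances and covariances s[i,j] = (1/(n-1)) · Σ_k (x_{k,i} - mean_i) · (x_{k,j} - mean_j), with n-1 = 5:
  s[U,U] = ((-4.1667)·(-4.1667) + (0.8333)·(0.8333) + (0.8333)·(0.8333) + (2.8333)·(2.8333) + (2.8333)·(2.8333) + (-3.1667)·(-3.1667)) / 5 = 44.8333/5 = 8.9667
  s[U,V] = ((-4.1667)·(-1) + (0.8333)·(2) + (0.8333)·(0) + (2.8333)·(1) + (2.8333)·(-3) + (-3.1667)·(1)) / 5 = -3/5 = -0.6
  s[U,W] = ((-4.1667)·(-4) + (0.8333)·(-2) + (0.8333)·(3) + (2.8333)·(3) + (2.8333)·(1) + (-3.1667)·(-1)) / 5 = 32/5 = 6.4
  s[V,V] = ((-1)·(-1) + (2)·(2) + (0)·(0) + (1)·(1) + (-3)·(-3) + (1)·(1)) / 5 = 16/5 = 3.2
  s[V,W] = ((-1)·(-4) + (2)·(-2) + (0)·(3) + (1)·(3) + (-3)·(1) + (1)·(-1)) / 5 = -1/5 = -0.2
  s[W,W] = ((-4)·(-4) + (-2)·(-2) + (3)·(3) + (3)·(3) + (1)·(1) + (-1)·(-1)) / 5 = 40/5 = 8
  Sample standard deviations s_i = √(s[i,i]):
  s(U) = √(8.9667) = 2.9944
  s(V) = √(3.2) = 1.7889
  s(W) = √(8) = 2.8284

Step 3 — r_{ij} = s_{ij} / (s_i · s_j):
  r[U,U] = 1 (diagonal).
  r[U,V] = -0.6 / (2.9944 · 1.7889) = -0.6 / 5.3566 = -0.112
  r[U,W] = 6.4 / (2.9944 · 2.8284) = 6.4 / 8.4696 = 0.7556
  r[V,V] = 1 (diagonal).
  r[V,W] = -0.2 / (1.7889 · 2.8284) = -0.2 / 5.0596 = -0.0395
  r[W,W] = 1 (diagonal).

R is symmetric with unit diagonal. Assembling:

R = [[1, -0.112, 0.7556],
 [-0.112, 1, -0.0395],
 [0.7556, -0.0395, 1]]


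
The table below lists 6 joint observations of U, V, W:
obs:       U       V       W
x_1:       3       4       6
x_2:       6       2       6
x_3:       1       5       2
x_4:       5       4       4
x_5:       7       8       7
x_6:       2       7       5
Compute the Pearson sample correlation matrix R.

Step 1 — column means:
  mean(U) = (3 + 6 + 1 + 5 + 7 + 2) / 6 = 24/6 = 4
  mean(V) = (4 + 2 + 5 + 4 + 8 + 7) / 6 = 30/6 = 5
  mean(W) = (6 + 6 + 2 + 4 + 7 + 5) / 6 = 30/6 = 5

Step 2 — sample variances and covariances s[i,j] = (1/(n-1)) · Σ_k (x_{k,i} - mean_i) · (x_{k,j} - mean_j), with n-1 = 5:
  s[U,U] = ((-1)·(-1) + (2)·(2) + (-3)·(-3) + (1)·(1) + (3)·(3) + (-2)·(-2)) / 5 = 28/5 = 5.6
  s[U,V] = ((-1)·(-1) + (2)·(-3) + (-3)·(0) + (1)·(-1) + (3)·(3) + (-2)·(2)) / 5 = -1/5 = -0.2
  s[U,W] = ((-1)·(1) + (2)·(1) + (-3)·(-3) + (1)·(-1) + (3)·(2) + (-2)·(0)) / 5 = 15/5 = 3
  s[V,V] = ((-1)·(-1) + (-3)·(-3) + (0)·(0) + (-1)·(-1) + (3)·(3) + (2)·(2)) / 5 = 24/5 = 4.8
  s[V,W] = ((-1)·(1) + (-3)·(1) + (0)·(-3) + (-1)·(-1) + (3)·(2) + (2)·(0)) / 5 = 3/5 = 0.6
  s[W,W] = ((1)·(1) + (1)·(1) + (-3)·(-3) + (-1)·(-1) + (2)·(2) + (0)·(0)) / 5 = 16/5 = 3.2
  Sample standard deviations s_i = √(s[i,i]):
  s(U) = √(5.6) = 2.3664
  s(V) = √(4.8) = 2.1909
  s(W) = √(3.2) = 1.7889

Step 3 — r_{ij} = s_{ij} / (s_i · s_j):
  r[U,U] = 1 (diagonal).
  r[U,V] = -0.2 / (2.3664 · 2.1909) = -0.2 / 5.1846 = -0.0386
  r[U,W] = 3 / (2.3664 · 1.7889) = 3 / 4.2332 = 0.7087
  r[V,V] = 1 (diagonal).
  r[V,W] = 0.6 / (2.1909 · 1.7889) = 0.6 / 3.9192 = 0.1531
  r[W,W] = 1 (diagonal).

R is symmetric with unit diagonal. Assembling:

R = [[1, -0.0386, 0.7087],
 [-0.0386, 1, 0.1531],
 [0.7087, 0.1531, 1]]


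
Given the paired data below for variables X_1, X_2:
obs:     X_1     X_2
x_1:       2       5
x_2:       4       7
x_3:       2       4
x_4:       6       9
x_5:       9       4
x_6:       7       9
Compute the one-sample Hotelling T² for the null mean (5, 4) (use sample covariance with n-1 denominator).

Step 1 — sample mean vector:
  mean(X_1) = (2 + 4 + 2 + 6 + 9 + 7) / 6 = 30/6 = 5
  mean(X_2) = (5 + 7 + 4 + 9 + 4 + 9) / 6 = 38/6 = 6.3333
  x̄ = (5, 6.3333),  deviation x̄ - mu_0 = (5, 6.3333) - (5, 4) = (0, 2.3333).

Step 2 — sample covariance matrix, S[i,j] = (1/(n-1)) · Σ_k (x_{k,i} - mean_i) · (x_{k,j} - mean_j), divisor n-1 = 5:
  S[X_1,X_1] = ((-3)·(-3) + (-1)·(-1) + (-3)·(-3) + (1)·(1) + (4)·(4) + (2)·(2)) / 5 = 40/5 = 8
  S[X_1,X_2] = ((-3)·(-1.3333) + (-1)·(0.6667) + (-3)·(-2.3333) + (1)·(2.6667) + (4)·(-2.3333) + (2)·(2.6667)) / 5 = 9/5 = 1.8
  S[X_2,X_2] = ((-1.3333)·(-1.3333) + (0.6667)·(0.6667) + (-2.3333)·(-2.3333) + (2.6667)·(2.6667) + (-2.3333)·(-2.3333) + (2.6667)·(2.6667)) / 5 = 27.3333/5 = 5.4667
  S = [[8, 1.8],
 [1.8, 5.4667]].

Step 3 — invert S. det(S) = 8·5.4667 - (1.8)² = 40.4933.
  S^{-1} = (1/det) · [[d, -b], [-b, a]] = [[0.135, -0.0445],
 [-0.0445, 0.1976]].

Step 4 — quadratic form (x̄ - mu_0)^T · S^{-1} · (x̄ - mu_0):
  S^{-1} · (x̄ - mu_0) = (-0.1037, 0.461),
  (x̄ - mu_0)^T · [...] = (0)·(-0.1037) + (2.3333)·(0.461) = 1.0756.

Step 5 — scale by n: T² = 6 · 1.0756 = 6.4537.

T² ≈ 6.4537


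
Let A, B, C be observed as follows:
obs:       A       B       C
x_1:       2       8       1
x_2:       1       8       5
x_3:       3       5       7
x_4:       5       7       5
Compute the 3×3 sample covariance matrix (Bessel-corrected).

Step 1 — column means:
  mean(A) = (2 + 1 + 3 + 5) / 4 = 11/4 = 2.75
  mean(B) = (8 + 8 + 5 + 7) / 4 = 28/4 = 7
  mean(C) = (1 + 5 + 7 + 5) / 4 = 18/4 = 4.5

Step 2 — sample covariance S[i,j] = (1/(n-1)) · Σ_k (x_{k,i} - mean_i) · (x_{k,j} - mean_j), with n-1 = 3.
  S[A,A] = ((-0.75)·(-0.75) + (-1.75)·(-1.75) + (0.25)·(0.25) + (2.25)·(2.25)) / 3 = 8.75/3 = 2.9167
  S[A,B] = ((-0.75)·(1) + (-1.75)·(1) + (0.25)·(-2) + (2.25)·(0)) / 3 = -3/3 = -1
  S[A,C] = ((-0.75)·(-3.5) + (-1.75)·(0.5) + (0.25)·(2.5) + (2.25)·(0.5)) / 3 = 3.5/3 = 1.1667
  S[B,B] = ((1)·(1) + (1)·(1) + (-2)·(-2) + (0)·(0)) / 3 = 6/3 = 2
  S[B,C] = ((1)·(-3.5) + (1)·(0.5) + (-2)·(2.5) + (0)·(0.5)) / 3 = -8/3 = -2.6667
  S[C,C] = ((-3.5)·(-3.5) + (0.5)·(0.5) + (2.5)·(2.5) + (0.5)·(0.5)) / 3 = 19/3 = 6.3333

S is symmetric (S[j,i] = S[i,j]). Assembling:

S = [[2.9167, -1, 1.1667],
 [-1, 2, -2.6667],
 [1.1667, -2.6667, 6.3333]]


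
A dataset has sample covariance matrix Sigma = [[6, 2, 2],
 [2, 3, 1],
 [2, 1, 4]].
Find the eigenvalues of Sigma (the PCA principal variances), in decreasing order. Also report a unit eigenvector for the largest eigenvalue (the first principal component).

Step 1 — characteristic polynomial p(λ) = det(λI - Sigma) = λ³ - tr·λ² + c_1·λ - det, where tr = trace, c_1 = sum of the principal 2×2 minors, det = det(Sigma):
  tr = 6 + 3 + 4 = 13,
  c_1 = (6·3 - (2)²) + (6·4 - (2)²) + (3·4 - (1)²) = 14 + 20 + 11 = 45,
  det = 6·(3·4 - (1)²) - (2)·((2)·4 - (1)·(2)) + (2)·((2)·(1) - 3·(2)) = 6·(11) - (2)·(6) + (2)·(-4) = 46.
  So p(λ) = λ³ - 13λ² + 45λ - 46.
Step 2 — look for an integer root (rational root theorem: any rational root is an integer divisor of 46). Testing λ = 2:
  p(2) = 8 - 52 + 90 - 46 = 0  ✓
  Dividing out (λ - 2): p(λ) = (λ - 2)(λ² - 11λ + 23).
Step 3 — remaining eigenvalues from the quadratic λ² - 11λ + 23 = 0:
  Δ = 11² - 4·23 = 121 - 92 = 29,  λ = (11 ± √29)/2 = (11 ± 5.3852)/2 ≈ 8.1926 or 2.8074.
  Sorted: λ_1 = 8.1926,  λ_2 = 2.8074,  λ_3 = 2  (check: sum = 13 = tr ✓).

Step 4 — unit eigenvector for λ_1 ≈ 8.1926: v spans the null space of (Sigma - λ_1 I), whose rows are
  r_1 = (-2.1926, 2, 2),  r_2 = (2, -5.1926, 1),  r_3 = (2, 1, -4.1926).
  v is orthogonal to every row, so take v ∝ r_1 × r_2 = ((2)·(1) - (2)·(-5.1926), (2)·(2) - (-2.1926)·(1), (-2.1926)·(-5.1926) - (2)·(2)) ≈ (12.3852, 6.1926, 7.3852).
  Let u = (12.3852, 6.1926, 7.3852).
  ||u|| = √((12.3852)² + (6.1926)² + (7.3852)²) = √(246.281) ≈ 15.6933,  v_1 = u/||u|| ≈ (0.7892, 0.3946, 0.4706) (||v_1|| = 1).

λ_1 = 8.1926,  λ_2 = 2.8074,  λ_3 = 2;  v_1 ≈ (0.7892, 0.3946, 0.4706)


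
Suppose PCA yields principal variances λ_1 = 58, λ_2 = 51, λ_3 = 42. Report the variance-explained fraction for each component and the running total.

Step 1 — total variance = trace(Sigma) = Σ λ_i = 58 + 51 + 42 = 151.

Step 2 — fraction explained by component i = λ_i / Σ λ:
  PC1: 58/151 = 0.3841
  PC2: 51/151 = 0.3377
  PC3: 42/151 = 0.2781

Step 3 — cumulative fraction after k components = (λ_1 + ... + λ_k) / Σ λ:
  k = 1: 58/151 = 0.3841
  k = 2: (58 + 51)/151 = 109/151 = 0.7219
  k = 3: (58 + 51 + 42)/151 = 151/151 = 1

Summary (fraction, with percent):

explained: PC1 0.3841 (38.41%), PC2 0.3377 (33.77%), PC3 0.2781 (27.81%);  cumulative: 0.3841, 0.7219, 1


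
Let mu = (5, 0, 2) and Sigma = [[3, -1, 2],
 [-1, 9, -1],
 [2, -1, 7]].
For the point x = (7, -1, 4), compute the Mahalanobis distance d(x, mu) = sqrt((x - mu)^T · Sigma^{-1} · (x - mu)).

Step 1 — centre the observation: (x - mu) = (2, -1, 2).

Step 2 — invert Sigma (cofactor / det for 3×3, or solve directly):
  Sigma^{-1} = [[0.4218, 0.034, -0.1156],
 [0.034, 0.1156, 0.0068],
 [-0.1156, 0.0068, 0.1769]].

Step 3 — form the quadratic (x - mu)^T · Sigma^{-1} · (x - mu):
  Sigma^{-1} · (x - mu) = (0.5782, -0.034, 0.1156).
  (x - mu)^T · [Sigma^{-1} · (x - mu)] = (2)·(0.5782) + (-1)·(-0.034) + (2)·(0.1156) = 1.4218.

Step 4 — take square root: d = √(1.4218) ≈ 1.1924.

d(x, mu) = √(1.4218) ≈ 1.1924


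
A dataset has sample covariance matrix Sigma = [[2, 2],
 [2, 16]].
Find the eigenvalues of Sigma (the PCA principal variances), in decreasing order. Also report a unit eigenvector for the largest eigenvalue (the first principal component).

Step 1 — characteristic polynomial of 2×2 Sigma:
  det(Sigma - λI) = λ² - trace · λ + det = 0.
  trace = 2 + 16 = 18, det = 2·16 - (2)² = 28.
Step 2 — discriminant:
  Δ = trace² - 4·det = 324 - 112 = 212.
Step 3 — eigenvalues:
  λ = (trace ± √Δ)/2 = (18 ± 14.5602)/2,
  λ_1 = 16.2801,  λ_2 = 1.7199.

Step 4 — unit eigenvector for λ_1: solve (Sigma - λ_1 I)v = 0. First row:
  (2 - 16.2801)·v_x + (2)·v_y = 0, i.e. (-14.2801)·v_x + (2)·v_y = 0,
  so v ∝ (b, λ_1 - a) = (2, 14.2801) = u.
  ||u|| = √((2)² + (14.2801)²) = √(207.9215) ≈ 14.4195,
  v_1 = u/||u|| ≈ (0.1387, 0.9903) (||v_1|| = 1).

λ_1 = 16.2801,  λ_2 = 1.7199;  v_1 ≈ (0.1387, 0.9903)


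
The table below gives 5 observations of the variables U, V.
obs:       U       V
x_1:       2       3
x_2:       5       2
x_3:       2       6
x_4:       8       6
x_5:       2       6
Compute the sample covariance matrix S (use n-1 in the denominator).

Step 1 — column means:
  mean(U) = (2 + 5 + 2 + 8 + 2) / 5 = 19/5 = 3.8
  mean(V) = (3 + 2 + 6 + 6 + 6) / 5 = 23/5 = 4.6

Step 2 — sample covariance S[i,j] = (1/(n-1)) · Σ_k (x_{k,i} - mean_i) · (x_{k,j} - mean_j), with n-1 = 4.
  S[U,U] = ((-1.8)·(-1.8) + (1.2)·(1.2) + (-1.8)·(-1.8) + (4.2)·(4.2) + (-1.8)·(-1.8)) / 4 = 28.8/4 = 7.2
  S[U,V] = ((-1.8)·(-1.6) + (1.2)·(-2.6) + (-1.8)·(1.4) + (4.2)·(1.4) + (-1.8)·(1.4)) / 4 = 0.6/4 = 0.15
  S[V,V] = ((-1.6)·(-1.6) + (-2.6)·(-2.6) + (1.4)·(1.4) + (1.4)·(1.4) + (1.4)·(1.4)) / 4 = 15.2/4 = 3.8

S is symmetric (S[j,i] = S[i,j]). Assembling:

S = [[7.2, 0.15],
 [0.15, 3.8]]


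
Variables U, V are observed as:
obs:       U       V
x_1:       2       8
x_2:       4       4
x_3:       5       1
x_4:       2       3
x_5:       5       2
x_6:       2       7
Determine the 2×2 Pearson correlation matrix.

Step 1 — column means:
  mean(U) = (2 + 4 + 5 + 2 + 5 + 2) / 6 = 20/6 = 3.3333
  mean(V) = (8 + 4 + 1 + 3 + 2 + 7) / 6 = 25/6 = 4.1667

Step 2 — sample variances and covariances s[i,j] = (1/(n-1)) · Σ_k (x_{k,i} - mean_i) · (x_{k,j} - mean_j), with n-1 = 5:
  s[U,U] = ((-1.3333)·(-1.3333) + (0.6667)·(0.6667) + (1.6667)·(1.6667) + (-1.3333)·(-1.3333) + (1.6667)·(1.6667) + (-1.3333)·(-1.3333)) / 5 = 11.3333/5 = 2.2667
  s[U,V] = ((-1.3333)·(3.8333) + (0.6667)·(-0.1667) + (1.6667)·(-3.1667) + (-1.3333)·(-1.1667) + (1.6667)·(-2.1667) + (-1.3333)·(2.8333)) / 5 = -16.3333/5 = -3.2667
  s[V,V] = ((3.8333)·(3.8333) + (-0.1667)·(-0.1667) + (-3.1667)·(-3.1667) + (-1.1667)·(-1.1667) + (-2.1667)·(-2.1667) + (2.8333)·(2.8333)) / 5 = 38.8333/5 = 7.7667
  Sample standard deviations s_i = √(s[i,i]):
  s(U) = √(2.2667) = 1.5055
  s(V) = √(7.7667) = 2.7869

Step 3 — r_{ij} = s_{ij} / (s_i · s_j):
  r[U,U] = 1 (diagonal).
  r[U,V] = -3.2667 / (1.5055 · 2.7869) = -3.2667 / 4.1958 = -0.7786
  r[V,V] = 1 (diagonal).

R is symmetric with unit diagonal. Assembling:

R = [[1, -0.7786],
 [-0.7786, 1]]


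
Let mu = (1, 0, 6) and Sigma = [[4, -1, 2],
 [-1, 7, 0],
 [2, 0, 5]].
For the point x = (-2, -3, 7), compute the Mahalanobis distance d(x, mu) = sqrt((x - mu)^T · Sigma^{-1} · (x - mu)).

Step 1 — centre the observation: (x - mu) = (-3, -3, 1).

Step 2 — invert Sigma (cofactor / det for 3×3, or solve directly):
  Sigma^{-1} = [[0.3271, 0.0467, -0.1308],
 [0.0467, 0.1495, -0.0187],
 [-0.1308, -0.0187, 0.2523]].

Step 3 — form the quadratic (x - mu)^T · Sigma^{-1} · (x - mu):
  Sigma^{-1} · (x - mu) = (-1.2523, -0.6075, 0.7009).
  (x - mu)^T · [Sigma^{-1} · (x - mu)] = (-3)·(-1.2523) + (-3)·(-0.6075) + (1)·(0.7009) = 6.2804.

Step 4 — take square root: d = √(6.2804) ≈ 2.5061.

d(x, mu) = √(6.2804) ≈ 2.5061


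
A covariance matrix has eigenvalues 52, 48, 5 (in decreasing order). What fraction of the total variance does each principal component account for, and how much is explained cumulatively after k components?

Step 1 — total variance = trace(Sigma) = Σ λ_i = 52 + 48 + 5 = 105.

Step 2 — fraction explained by component i = λ_i / Σ λ:
  PC1: 52/105 = 0.4952
  PC2: 48/105 = 0.4571
  PC3: 5/105 = 0.0476

Step 3 — cumulative fraction after k components = (λ_1 + ... + λ_k) / Σ λ:
  k = 1: 52/105 = 0.4952
  k = 2: (52 + 48)/105 = 100/105 = 0.9524
  k = 3: (52 + 48 + 5)/105 = 105/105 = 1

Summary (fraction, with percent):

explained: PC1 0.4952 (49.52%), PC2 0.4571 (45.71%), PC3 0.0476 (4.76%);  cumulative: 0.4952, 0.9524, 1


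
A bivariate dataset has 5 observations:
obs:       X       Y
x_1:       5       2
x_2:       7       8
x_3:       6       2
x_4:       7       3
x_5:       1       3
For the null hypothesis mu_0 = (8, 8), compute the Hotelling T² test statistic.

Step 1 — sample mean vector:
  mean(X) = (5 + 7 + 6 + 7 + 1) / 5 = 26/5 = 5.2
  mean(Y) = (2 + 8 + 2 + 3 + 3) / 5 = 18/5 = 3.6
  x̄ = (5.2, 3.6),  deviation x̄ - mu_0 = (5.2, 3.6) - (8, 8) = (-2.8, -4.4).

Step 2 — sample covariance matrix, S[i,j] = (1/(n-1)) · Σ_k (x_{k,i} - mean_i) · (x_{k,j} - mean_j), divisor n-1 = 4:
  S[X,X] = ((-0.2)·(-0.2) + (1.8)·(1.8) + (0.8)·(0.8) + (1.8)·(1.8) + (-4.2)·(-4.2)) / 4 = 24.8/4 = 6.2
  S[X,Y] = ((-0.2)·(-1.6) + (1.8)·(4.4) + (0.8)·(-1.6) + (1.8)·(-0.6) + (-4.2)·(-0.6)) / 4 = 8.4/4 = 2.1
  S[Y,Y] = ((-1.6)·(-1.6) + (4.4)·(4.4) + (-1.6)·(-1.6) + (-0.6)·(-0.6) + (-0.6)·(-0.6)) / 4 = 25.2/4 = 6.3
  S = [[6.2, 2.1],
 [2.1, 6.3]].

Step 3 — invert S. det(S) = 6.2·6.3 - (2.1)² = 34.65.
  S^{-1} = (1/det) · [[d, -b], [-b, a]] = [[0.1818, -0.0606],
 [-0.0606, 0.1789]].

Step 4 — quadratic form (x̄ - mu_0)^T · S^{-1} · (x̄ - mu_0):
  S^{-1} · (x̄ - mu_0) = (-0.2424, -0.6176),
  (x̄ - mu_0)^T · [...] = (-2.8)·(-0.2424) + (-4.4)·(-0.6176) = 3.3962.

Step 5 — scale by n: T² = 5 · 3.3962 = 16.9812.

T² ≈ 16.9812


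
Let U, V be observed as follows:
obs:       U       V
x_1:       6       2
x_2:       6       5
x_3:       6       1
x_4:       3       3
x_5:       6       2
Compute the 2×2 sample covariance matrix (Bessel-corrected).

Step 1 — column means:
  mean(U) = (6 + 6 + 6 + 3 + 6) / 5 = 27/5 = 5.4
  mean(V) = (2 + 5 + 1 + 3 + 2) / 5 = 13/5 = 2.6

Step 2 — sample covariance S[i,j] = (1/(n-1)) · Σ_k (x_{k,i} - mean_i) · (x_{k,j} - mean_j), with n-1 = 4.
  S[U,U] = ((0.6)·(0.6) + (0.6)·(0.6) + (0.6)·(0.6) + (-2.4)·(-2.4) + (0.6)·(0.6)) / 4 = 7.2/4 = 1.8
  S[U,V] = ((0.6)·(-0.6) + (0.6)·(2.4) + (0.6)·(-1.6) + (-2.4)·(0.4) + (0.6)·(-0.6)) / 4 = -1.2/4 = -0.3
  S[V,V] = ((-0.6)·(-0.6) + (2.4)·(2.4) + (-1.6)·(-1.6) + (0.4)·(0.4) + (-0.6)·(-0.6)) / 4 = 9.2/4 = 2.3

S is symmetric (S[j,i] = S[i,j]). Assembling:

S = [[1.8, -0.3],
 [-0.3, 2.3]]


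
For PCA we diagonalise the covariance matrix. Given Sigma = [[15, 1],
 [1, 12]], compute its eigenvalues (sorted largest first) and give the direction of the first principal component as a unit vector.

Step 1 — characteristic polynomial of 2×2 Sigma:
  det(Sigma - λI) = λ² - trace · λ + det = 0.
  trace = 15 + 12 = 27, det = 15·12 - (1)² = 179.
Step 2 — discriminant:
  Δ = trace² - 4·det = 729 - 716 = 13.
Step 3 — eigenvalues:
  λ = (trace ± √Δ)/2 = (27 ± 3.6056)/2,
  λ_1 = 15.3028,  λ_2 = 11.6972.

Step 4 — unit eigenvector for λ_1: solve (Sigma - λ_1 I)v = 0. First row:
  (15 - 15.3028)·v_x + (1)·v_y = 0, i.e. (-0.3028)·v_x + (1)·v_y = 0,
  so v ∝ (b, λ_1 - a) = (1, 0.3028) = u.
  ||u|| = √((1)² + (0.3028)²) = √(1.0917) ≈ 1.0448,
  v_1 = u/||u|| ≈ (0.9571, 0.2898) (||v_1|| = 1).

λ_1 = 15.3028,  λ_2 = 11.6972;  v_1 ≈ (0.9571, 0.2898)


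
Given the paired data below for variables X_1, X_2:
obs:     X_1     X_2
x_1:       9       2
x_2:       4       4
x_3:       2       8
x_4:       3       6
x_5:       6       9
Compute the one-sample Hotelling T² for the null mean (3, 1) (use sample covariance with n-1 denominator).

Step 1 — sample mean vector:
  mean(X_1) = (9 + 4 + 2 + 3 + 6) / 5 = 24/5 = 4.8
  mean(X_2) = (2 + 4 + 8 + 6 + 9) / 5 = 29/5 = 5.8
  x̄ = (4.8, 5.8),  deviation x̄ - mu_0 = (4.8, 5.8) - (3, 1) = (1.8, 4.8).

Step 2 — sample covariance matrix, S[i,j] = (1/(n-1)) · Σ_k (x_{k,i} - mean_i) · (x_{k,j} - mean_j), divisor n-1 = 4:
  S[X_1,X_1] = ((4.2)·(4.2) + (-0.8)·(-0.8) + (-2.8)·(-2.8) + (-1.8)·(-1.8) + (1.2)·(1.2)) / 4 = 30.8/4 = 7.7
  S[X_1,X_2] = ((4.2)·(-3.8) + (-0.8)·(-1.8) + (-2.8)·(2.2) + (-1.8)·(0.2) + (1.2)·(3.2)) / 4 = -17.2/4 = -4.3
  S[X_2,X_2] = ((-3.8)·(-3.8) + (-1.8)·(-1.8) + (2.2)·(2.2) + (0.2)·(0.2) + (3.2)·(3.2)) / 4 = 32.8/4 = 8.2
  S = [[7.7, -4.3],
 [-4.3, 8.2]].

Step 3 — invert S. det(S) = 7.7·8.2 - (-4.3)² = 44.65.
  S^{-1} = (1/det) · [[d, -b], [-b, a]] = [[0.1837, 0.0963],
 [0.0963, 0.1725]].

Step 4 — quadratic form (x̄ - mu_0)^T · S^{-1} · (x̄ - mu_0):
  S^{-1} · (x̄ - mu_0) = (0.7928, 1.0011),
  (x̄ - mu_0)^T · [...] = (1.8)·(0.7928) + (4.8)·(1.0011) = 6.2325.

Step 5 — scale by n: T² = 5 · 6.2325 = 31.1624.

T² ≈ 31.1624


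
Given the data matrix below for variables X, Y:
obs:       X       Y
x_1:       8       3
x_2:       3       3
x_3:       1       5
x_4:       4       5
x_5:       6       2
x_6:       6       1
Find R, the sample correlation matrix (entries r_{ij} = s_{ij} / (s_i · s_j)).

Step 1 — column means:
  mean(X) = (8 + 3 + 1 + 4 + 6 + 6) / 6 = 28/6 = 4.6667
  mean(Y) = (3 + 3 + 5 + 5 + 2 + 1) / 6 = 19/6 = 3.1667

Step 2 — sample variances and covariances s[i,j] = (1/(n-1)) · Σ_k (x_{k,i} - mean_i) · (x_{k,j} - mean_j), with n-1 = 5:
  s[X,X] = ((3.3333)·(3.3333) + (-1.6667)·(-1.6667) + (-3.6667)·(-3.6667) + (-0.6667)·(-0.6667) + (1.3333)·(1.3333) + (1.3333)·(1.3333)) / 5 = 31.3333/5 = 6.2667
  s[X,Y] = ((3.3333)·(-0.1667) + (-1.6667)·(-0.1667) + (-3.6667)·(1.8333) + (-0.6667)·(1.8333) + (1.3333)·(-1.1667) + (1.3333)·(-2.1667)) / 5 = -12.6667/5 = -2.5333
  s[Y,Y] = ((-0.1667)·(-0.1667) + (-0.1667)·(-0.1667) + (1.8333)·(1.8333) + (1.8333)·(1.8333) + (-1.1667)·(-1.1667) + (-2.1667)·(-2.1667)) / 5 = 12.8333/5 = 2.5667
  Sample standard deviations s_i = √(s[i,i]):
  s(X) = √(6.2667) = 2.5033
  s(Y) = √(2.5667) = 1.6021

Step 3 — r_{ij} = s_{ij} / (s_i · s_j):
  r[X,X] = 1 (diagonal).
  r[X,Y] = -2.5333 / (2.5033 · 1.6021) = -2.5333 / 4.0105 = -0.6317
  r[Y,Y] = 1 (diagonal).

R is symmetric with unit diagonal. Assembling:

R = [[1, -0.6317],
 [-0.6317, 1]]


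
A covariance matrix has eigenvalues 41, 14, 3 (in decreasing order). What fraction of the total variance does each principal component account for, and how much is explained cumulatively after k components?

Step 1 — total variance = trace(Sigma) = Σ λ_i = 41 + 14 + 3 = 58.

Step 2 — fraction explained by component i = λ_i / Σ λ:
  PC1: 41/58 = 0.7069
  PC2: 14/58 = 0.2414
  PC3: 3/58 = 0.0517

Step 3 — cumulative fraction after k components = (λ_1 + ... + λ_k) / Σ λ:
  k = 1: 41/58 = 0.7069
  k = 2: (41 + 14)/58 = 55/58 = 0.9483
  k = 3: (41 + 14 + 3)/58 = 58/58 = 1

Summary (fraction, with percent):

explained: PC1 0.7069 (70.69%), PC2 0.2414 (24.14%), PC3 0.0517 (5.17%);  cumulative: 0.7069, 0.9483, 1


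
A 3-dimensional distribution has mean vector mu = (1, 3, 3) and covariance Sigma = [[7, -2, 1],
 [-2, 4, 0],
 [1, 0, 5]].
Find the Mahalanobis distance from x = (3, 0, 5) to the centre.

Step 1 — centre the observation: (x - mu) = (2, -3, 2).

Step 2 — invert Sigma (cofactor / det for 3×3, or solve directly):
  Sigma^{-1} = [[0.1724, 0.0862, -0.0345],
 [0.0862, 0.2931, -0.0172],
 [-0.0345, -0.0172, 0.2069]].

Step 3 — form the quadratic (x - mu)^T · Sigma^{-1} · (x - mu):
  Sigma^{-1} · (x - mu) = (0.0172, -0.7414, 0.3966).
  (x - mu)^T · [Sigma^{-1} · (x - mu)] = (2)·(0.0172) + (-3)·(-0.7414) + (2)·(0.3966) = 3.0517.

Step 4 — take square root: d = √(3.0517) ≈ 1.7469.

d(x, mu) = √(3.0517) ≈ 1.7469


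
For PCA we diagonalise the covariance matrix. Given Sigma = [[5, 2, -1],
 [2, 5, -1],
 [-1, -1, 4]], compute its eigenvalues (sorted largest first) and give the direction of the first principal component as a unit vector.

Step 1 — characteristic polynomial p(λ) = det(λI - Sigma) = λ³ - tr·λ² + c_1·λ - det, where tr = trace, c_1 = sum of the principal 2×2 minors, det = det(Sigma):
  tr = 5 + 5 + 4 = 14,
  c_1 = (5·5 - (2)²) + (5·4 - (-1)²) + (5·4 - (-1)²) = 21 + 19 + 19 = 59,
  det = 5·(5·4 - (-1)²) - (2)·((2)·4 - (-1)·(-1)) + (-1)·((2)·(-1) - 5·(-1)) = 5·(19) - (2)·(7) + (-1)·(3) = 78.
  So p(λ) = λ³ - 14λ² + 59λ - 78.
Step 2 — look for an integer root (rational root theorem: any rational root is an integer divisor of 78). Testing λ = 3:
  p(3) = 27 - 126 + 177 - 78 = 0  ✓
  Dividing out (λ - 3): p(λ) = (λ - 3)(λ² - 11λ + 26).
Step 3 — remaining eigenvalues from the quadratic λ² - 11λ + 26 = 0:
  Δ = 11² - 4·26 = 121 - 104 = 17,  λ = (11 ± √17)/2 = (11 ± 4.1231)/2 ≈ 7.5616 or 3.4384.
  Sorted: λ_1 = 7.5616,  λ_2 = 3.4384,  λ_3 = 3  (check: sum = 14 = tr ✓).

Step 4 — unit eigenvector for λ_1 ≈ 7.5616: v spans the null space of (Sigma - λ_1 I), whose rows are
  r_1 = (-2.5616, 2, -1),  r_2 = (2, -2.5616, -1),  r_3 = (-1, -1, -3.5616).
  v is orthogonal to every row, so take v ∝ r_1 × r_2 = ((2)·(-1) - (-1)·(-2.5616), (-1)·(2) - (-2.5616)·(-1), (-2.5616)·(-2.5616) - (2)·(2)) ≈ (-4.5616, -4.5616, 2.5616).
  Rescale (multiply by -1 so the first nonzero entry is positive): u = (4.5616, 4.5616, -2.5616).
  ||u|| = √((4.5616)² + (4.5616)² + (-2.5616)²) = √(48.1771) ≈ 6.941,  v_1 = u/||u|| ≈ (0.6572, 0.6572, -0.369) (||v_1|| = 1).

λ_1 = 7.5616,  λ_2 = 3.4384,  λ_3 = 3;  v_1 ≈ (0.6572, 0.6572, -0.369)


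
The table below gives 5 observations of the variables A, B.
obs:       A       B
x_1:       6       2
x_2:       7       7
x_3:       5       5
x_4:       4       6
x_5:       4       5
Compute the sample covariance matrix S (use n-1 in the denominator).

Step 1 — column means:
  mean(A) = (6 + 7 + 5 + 4 + 4) / 5 = 26/5 = 5.2
  mean(B) = (2 + 7 + 5 + 6 + 5) / 5 = 25/5 = 5

Step 2 — sample covariance S[i,j] = (1/(n-1)) · Σ_k (x_{k,i} - mean_i) · (x_{k,j} - mean_j), with n-1 = 4.
  S[A,A] = ((0.8)·(0.8) + (1.8)·(1.8) + (-0.2)·(-0.2) + (-1.2)·(-1.2) + (-1.2)·(-1.2)) / 4 = 6.8/4 = 1.7
  S[A,B] = ((0.8)·(-3) + (1.8)·(2) + (-0.2)·(0) + (-1.2)·(1) + (-1.2)·(0)) / 4 = 0/4 = 0
  S[B,B] = ((-3)·(-3) + (2)·(2) + (0)·(0) + (1)·(1) + (0)·(0)) / 4 = 14/4 = 3.5

S is symmetric (S[j,i] = S[i,j]). Assembling:

S = [[1.7, 0],
 [0, 3.5]]
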